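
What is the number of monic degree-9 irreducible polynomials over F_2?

56

Gauss's count: N_{2}(9) = (1/9) Σ_{d|9} μ(9/d)·2^d.
Divisors of 9: 1, 3, 9; μ(9/d) for each: 0, -1, 1.
Σ = − 2^3 + 2^9 = 504.
N = 504/9 = 56.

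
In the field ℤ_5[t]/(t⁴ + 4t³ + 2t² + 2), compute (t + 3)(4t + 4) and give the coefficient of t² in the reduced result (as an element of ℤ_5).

4

Multiply in ℤ_5[t]: (t + 3)·(4t + 4) = 4t² + t + 2.
Reduced: 4t² + t + 2.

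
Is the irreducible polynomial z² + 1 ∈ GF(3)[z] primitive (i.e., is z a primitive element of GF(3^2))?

No

Write f(z) = z² + 1.
|GF(3^2)^×| = 3^2 − 1 = 8. Prime factorization: 8 = 2^3.
f is primitive ⇔ z has order 8 in GF(3)[z]/(f), i.e. z^(8/q) ≠ 1 for each prime q | 8.
z^(4) mod f = 1
Since z^(4) = 1, the order of z divides 4 < 8; not primitive.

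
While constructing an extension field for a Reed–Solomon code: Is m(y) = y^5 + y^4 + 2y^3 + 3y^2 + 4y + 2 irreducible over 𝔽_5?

Yes

Check for roots in 𝔽_5: m(0) = 2; m(1) = 3; m(2) = 1; m(3) = 4; m(4) = 4.
No roots, so no linear factors.
Degree-2 irreducible divisors: test the 10 monic irreducibles of degree 2 over GF(5).
None of them divide m (all give nonzero remainder).
No irreducible factor of degree ≤ 2 exists, so m is irreducible over GF(5).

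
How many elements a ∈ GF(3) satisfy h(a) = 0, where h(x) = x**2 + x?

Evaluate at each of the 3 elements of GF(3):
h(0) = 0 → root; h(1) = 2; h(2) = 0 → root.
Roots: {0, 2}.

2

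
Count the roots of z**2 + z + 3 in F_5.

Write P(z) = z**2 + z + 3.
Evaluate at each of the 5 elements of F_5:
P(0) = 3; P(1) = 0 → root; P(2) = 4; P(3) = 0 → root; P(4) = 3.
Roots: {1, 3}.

2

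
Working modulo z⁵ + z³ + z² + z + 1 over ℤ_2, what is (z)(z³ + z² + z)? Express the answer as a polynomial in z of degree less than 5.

Multiply in ℤ_2[z]: (z)·(z³ + z² + z) = z⁴ + z³ + z².
Reduced: z⁴ + z³ + z².

z^4 + z^3 + z^2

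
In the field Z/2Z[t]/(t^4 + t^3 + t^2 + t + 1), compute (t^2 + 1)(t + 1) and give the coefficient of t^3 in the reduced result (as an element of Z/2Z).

Multiply in Z/2Z[t]: (t^2 + 1)·(t + 1) = t^3 + t^2 + t + 1.
Reduced: t^3 + t^2 + t + 1.

1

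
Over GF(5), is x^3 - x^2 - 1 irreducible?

Yes

Write f(x) = x^3 - x^2 - 1.
Check for roots in GF(5): f(0) = 4; f(1) = 4; f(2) = 3; f(3) = 2; f(4) = 2.
No roots. A degree-3 polynomial over a field with no linear factor is irreducible.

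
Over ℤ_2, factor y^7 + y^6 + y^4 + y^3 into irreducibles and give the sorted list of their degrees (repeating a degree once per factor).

1, 1, 1, 1, 1, 2

Write h(y) = y^7 + y^6 + y^4 + y^3.
Roots in ℤ_2: h(0) = 0 → root; h(1) = 0 → root.
Linear factors from roots: (y), (y + 1).
Complete factorization: h(y) = (y + 1)^2·(y)^3·(y^2 + y + 1).
Factor degrees with multiplicity: 1 + 1 + 1 + 1 + 1 + 2 = 7.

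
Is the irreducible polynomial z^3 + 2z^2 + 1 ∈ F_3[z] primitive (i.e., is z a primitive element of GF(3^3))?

Yes

Write f(z) = z^3 + 2z^2 + 1.
|GF(3^3)^×| = 3^3 − 1 = 26. Prime factorization: 26 = 2·13.
f is primitive ⇔ z has order 26 in GF(3)[z]/(f), i.e. z^(26/q) ≠ 1 for each prime q | 26.
z^(13) mod f = 2.
z^(2) mod f = z^2.
None equal 1, so z has full order 26; f is primitive.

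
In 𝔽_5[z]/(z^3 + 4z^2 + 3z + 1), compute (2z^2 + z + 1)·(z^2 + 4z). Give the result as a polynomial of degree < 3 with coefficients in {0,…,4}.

Multiply in 𝔽_5[z]: (2z^2 + z + 1)·(z^2 + 4z) = 2z^4 + 4z^3 + 4z.
Reduce using z^3 ≡ z^2 + 2z + 4 (mod z^3 + 4z^2 + 3z + 1).
Reduced: 4z + 4.

4z + 4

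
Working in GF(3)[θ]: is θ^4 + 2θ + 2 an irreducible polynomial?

Write P(θ) = θ^4 + 2θ + 2.
Check for roots in GF(3): P(0) = 2; P(1) = 2; P(2) = 1.
No roots, so no linear factors.
Monic irreducibles of degree 2 over GF(3): θ^2 + 1, θ^2 + θ + 2, θ^2 + 2θ + 2.
None of them divide P (all give nonzero remainder).
No irreducible factor of degree ≤ 2 exists, so P is irreducible over GF(3).

Yes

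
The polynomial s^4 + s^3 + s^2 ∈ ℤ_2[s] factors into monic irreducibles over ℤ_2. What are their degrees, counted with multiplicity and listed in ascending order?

Write f(s) = s^4 + s^3 + s^2.
Roots in ℤ_2: f(0) = 0 → root; f(1) = 1.
Linear factors from roots: (s).
Complete factorization: f(s) = (s)^2·(s^2 + s + 1).
Factor degrees with multiplicity: 1 + 1 + 2 = 4.

1, 1, 2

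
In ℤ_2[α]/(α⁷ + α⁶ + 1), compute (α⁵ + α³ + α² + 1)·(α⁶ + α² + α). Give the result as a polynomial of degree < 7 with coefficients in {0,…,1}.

Multiply in ℤ_2[α]: (α⁵ + α³ + α² + 1)·(α⁶ + α² + α) = α¹¹ + α⁹ + α⁸ + α⁷ + α⁵ + α³ + α² + α.
Reduce using α⁷ ≡ α⁶ + 1 (mod α⁷ + α⁶ + 1).
Reduced: α⁵ + α⁴ + α².

α^5 + α^4 + α^2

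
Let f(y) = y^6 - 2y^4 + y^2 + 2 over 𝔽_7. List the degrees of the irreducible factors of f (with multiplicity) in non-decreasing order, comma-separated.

2, 2, 2

Complete factorization: f(y) = (y^2 - 3)·(y^2 + 3y - 2)·(y^2 - 3y - 2).
Factor degrees with multiplicity: 2 + 2 + 2 = 6.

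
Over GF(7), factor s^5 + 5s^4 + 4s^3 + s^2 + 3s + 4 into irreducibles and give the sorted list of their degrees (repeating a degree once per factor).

5

Write f(s) = s^5 + 5s^4 + 4s^3 + s^2 + 3s + 4.
Complete factorization: f(s) = (s^5 + 5s^4 + 4s^3 + s^2 + 3s + 4).
Factor degrees with multiplicity: 5 = 5.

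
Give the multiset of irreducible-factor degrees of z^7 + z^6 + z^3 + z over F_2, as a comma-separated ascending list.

1, 1, 2, 3

Write g(z) = z^7 + z^6 + z^3 + z.
Roots in F_2: g(0) = 0 → root; g(1) = 0 → root.
Linear factors from roots: (z), (z + 1).
Complete factorization: g(z) = (z)·(z + 1)·(z^2 + z + 1)·(z^3 + z^2 + 1).
Factor degrees with multiplicity: 1 + 1 + 2 + 3 = 7.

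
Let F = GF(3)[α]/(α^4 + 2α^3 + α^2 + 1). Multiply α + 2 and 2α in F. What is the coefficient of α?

Multiply in GF(3)[α]: (α + 2)·(2α) = 2α^2 + α.
Reduced: 2α^2 + α.

1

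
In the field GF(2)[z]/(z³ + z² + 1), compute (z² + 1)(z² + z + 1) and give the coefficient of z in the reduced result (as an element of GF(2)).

0

Multiply in GF(2)[z]: (z² + 1)·(z² + z + 1) = z⁴ + z³ + z + 1.
Reduce using z³ ≡ z² + 1 (mod z³ + z² + 1).
Reduced: 1.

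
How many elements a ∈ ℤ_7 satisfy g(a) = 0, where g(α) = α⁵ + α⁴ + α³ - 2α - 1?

Evaluate at each of the 7 elements of ℤ_7:
g(0) = 6; g(1) = 0 → root; g(2) = 2; g(3) = 1; g(4) = 5; g(5) = 0 → root; g(6) = 0 → root.
Roots: {1, 5, 6}.

3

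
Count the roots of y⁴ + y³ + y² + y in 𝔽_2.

Write f(y) = y⁴ + y³ + y² + y.
Evaluate at each of the 2 elements of 𝔽_2:
f(0) = 0 → root; f(1) = 0 → root.
Roots: {0, 1}.

2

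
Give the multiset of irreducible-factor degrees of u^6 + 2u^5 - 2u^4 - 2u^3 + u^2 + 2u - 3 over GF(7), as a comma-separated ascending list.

2, 2, 2

Write f(u) = u^6 + 2u^5 - 2u^4 - 2u^3 + u^2 + 2u - 3.
Complete factorization: f(u) = (u^2 + 2)·(u^2 - 3u - 1)·(u^2 - 2u - 2).
Factor degrees with multiplicity: 2 + 2 + 2 = 6.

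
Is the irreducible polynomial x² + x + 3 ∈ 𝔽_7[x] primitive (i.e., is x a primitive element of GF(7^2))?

Yes

Write f(x) = x² + x + 3.
|GF(7^2)^×| = 7^2 − 1 = 48. Prime factorization: 48 = 2^4·3.
f is primitive ⇔ x has order 48 in GF(7)[x]/(f), i.e. x^(48/q) ≠ 1 for each prime q | 48.
x^(24) mod f = 6.
x^(16) mod f = 2.
None equal 1, so x has full order 48; f is primitive.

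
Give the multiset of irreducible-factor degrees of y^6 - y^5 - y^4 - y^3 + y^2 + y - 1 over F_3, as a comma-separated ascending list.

6

Write h(y) = y^6 - y^5 - y^4 - y^3 + y^2 + y - 1.
Roots in F_3: h(0) = 2; h(1) = 2; h(2) = 1.
Complete factorization: h(y) = (y^6 - y^5 - y^4 - y^3 + y^2 + y - 1).
Factor degrees with multiplicity: 6 = 6.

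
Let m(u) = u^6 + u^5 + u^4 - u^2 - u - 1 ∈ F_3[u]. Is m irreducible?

Check for roots in F_3: m(0) = 2; m(1) = 0 → root; m(2) = 0 → root.
m(1) = 0, so (u − 1) divides m(u); m is reducible.

No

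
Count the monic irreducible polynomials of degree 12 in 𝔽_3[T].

44220

x^(3^12) − x is the product of all monic irreducibles of degree dividing 12; Möbius inversion gives N = (1/12) Σ μ(12/d)·3^d.
Divisors of 12: 1, 2, 3, 4, 6, 12; μ(12/d) for each: 0, 1, 0, -1, -1, 1.
Σ = 3^2 − 3^4 − 3^6 + 3^12 = 530640.
N = 530640/12 = 44220.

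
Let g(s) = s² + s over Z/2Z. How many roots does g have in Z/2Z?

2

Evaluate at each of the 2 elements of Z/2Z:
g(0) = 0 → root; g(1) = 0 → root.
Roots: {0, 1}.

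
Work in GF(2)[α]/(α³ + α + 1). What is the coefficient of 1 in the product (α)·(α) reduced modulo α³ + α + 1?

0

Multiply in GF(2)[α]: (α)·(α) = α².
Reduced: α².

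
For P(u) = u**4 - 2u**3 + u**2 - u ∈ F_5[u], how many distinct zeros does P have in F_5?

2

Evaluate at each of the 5 elements of F_5:
P(0) = 0 → root; P(1) = 4; P(2) = 2; P(3) = 3; P(4) = 0 → root.
Roots: {0, 4}.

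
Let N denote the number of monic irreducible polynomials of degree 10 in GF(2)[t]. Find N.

99

x^(2^10) − x is the product of all monic irreducibles of degree dividing 10; Möbius inversion gives N = (1/10) Σ μ(10/d)·2^d.
Divisors of 10: 1, 2, 5, 10; μ(10/d) for each: 1, -1, -1, 1.
Σ = 2^1 − 2^2 − 2^5 + 2^10 = 990.
N = 990/10 = 99.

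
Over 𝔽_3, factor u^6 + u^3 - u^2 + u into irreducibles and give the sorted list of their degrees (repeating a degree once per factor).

Write f(u) = u^6 + u^3 - u^2 + u.
Roots in 𝔽_3: f(0) = 0 → root; f(1) = 2; f(2) = 1.
Linear factors from roots: (u).
Complete factorization: f(u) = (u)·(u^2 + 1)·(u^3 - u + 1).
Factor degrees with multiplicity: 1 + 2 + 3 = 6.

1, 2, 3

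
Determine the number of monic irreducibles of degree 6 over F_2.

9

Gauss's count: N_{2}(6) = (1/6) Σ_{d|6} μ(6/d)·2^d.
Divisors of 6: 1, 2, 3, 6; μ(6/d) for each: 1, -1, -1, 1.
Σ = 2^1 − 2^2 − 2^3 + 2^6 = 54.
N = 54/6 = 9.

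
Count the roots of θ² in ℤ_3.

Write h(θ) = θ².
Evaluate at each of the 3 elements of ℤ_3:
h(0) = 0 → root; h(1) = 1; h(2) = 1.
Roots: {0}.

1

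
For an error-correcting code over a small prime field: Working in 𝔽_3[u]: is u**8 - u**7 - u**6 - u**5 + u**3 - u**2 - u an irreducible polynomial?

No

Write g(u) = u**8 - u**7 - u**6 - u**5 + u**3 - u**2 - u.
Check for roots in 𝔽_3: g(0) = 0 → root; g(1) = 0 → root; g(2) = 1.
g(0) = 0, so (u) divides g(u); g is reducible.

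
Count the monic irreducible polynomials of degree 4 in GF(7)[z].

Gauss's count: N_{7}(4) = (1/4) Σ_{d|4} μ(4/d)·7^d.
Divisors of 4: 1, 2, 4; μ(4/d) for each: 0, -1, 1.
Σ = − 7^2 + 7^4 = 2352.
N = 2352/4 = 588.

588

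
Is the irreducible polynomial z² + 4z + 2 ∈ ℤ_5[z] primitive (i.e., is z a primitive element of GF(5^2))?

Write f(z) = z² + 4z + 2.
|GF(5^2)^×| = 5^2 − 1 = 24. Prime factorization: 24 = 2^3·3.
f is primitive ⇔ z has order 24 in GF(5)[z]/(f), i.e. z^(24/q) ≠ 1 for each prime q | 24.
z^(12) mod f = 4.
z^(8) mod f = 2z + 1.
None equal 1, so z has full order 24; f is primitive.

Yes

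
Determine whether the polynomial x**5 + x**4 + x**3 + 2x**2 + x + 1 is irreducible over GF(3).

Write h(x) = x**5 + x**4 + x**3 + 2x**2 + x + 1.
Check for roots in GF(3): h(0) = 1; h(1) = 1; h(2) = 1.
No roots, so no linear factors.
Monic irreducibles of degree 2 over GF(3): x**2 + 1, x**2 + x + 2, x**2 + 2x + 2.
None of them divide h (all give nonzero remainder).
No irreducible factor of degree ≤ 2 exists, so h is irreducible over GF(3).

Yes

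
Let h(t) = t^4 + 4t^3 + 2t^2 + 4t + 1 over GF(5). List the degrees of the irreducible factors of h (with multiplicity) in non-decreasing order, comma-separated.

Roots in GF(5): h(0) = 1; h(1) = 2; h(2) = 0 → root; h(3) = 0 → root; h(4) = 1.
Linear factors from roots: (t + 3), (t + 2).
Complete factorization: h(t) = (t + 2)·(t + 3)·(t^2 + 4t + 1).
Factor degrees with multiplicity: 1 + 1 + 2 = 4.

1, 1, 2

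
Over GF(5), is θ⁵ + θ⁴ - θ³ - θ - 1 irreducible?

Yes

Write m(θ) = θ⁵ + θ⁴ - θ³ - θ - 1.
Check for roots in GF(5): m(0) = 4; m(1) = 4; m(2) = 2; m(3) = 3; m(4) = 1.
No roots, so no linear factors.
Degree-2 irreducible divisors: test the 10 monic irreducibles of degree 2 over GF(5).
None of them divide m (all give nonzero remainder).
No irreducible factor of degree ≤ 2 exists, so m is irreducible over GF(5).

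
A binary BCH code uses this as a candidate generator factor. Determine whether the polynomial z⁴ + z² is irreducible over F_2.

No

Write h(z) = z⁴ + z².
Check for roots in F_2: h(0) = 0 → root; h(1) = 0 → root.
h(0) = 0, so (z) divides h(z); h is reducible.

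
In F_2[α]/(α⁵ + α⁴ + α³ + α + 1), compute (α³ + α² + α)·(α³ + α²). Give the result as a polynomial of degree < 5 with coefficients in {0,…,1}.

α^2 + 1

Multiply in F_2[α]: (α³ + α² + α)·(α³ + α²) = α⁶ + α³.
Reduce using α⁵ ≡ α⁴ + α³ + α + 1 (mod α⁵ + α⁴ + α³ + α + 1).
Reduced: α² + 1.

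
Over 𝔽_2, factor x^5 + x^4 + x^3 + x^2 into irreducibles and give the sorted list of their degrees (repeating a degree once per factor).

Write f(x) = x^5 + x^4 + x^3 + x^2.
Roots in 𝔽_2: f(0) = 0 → root; f(1) = 0 → root.
Linear factors from roots: (x), (x + 1).
Complete factorization: f(x) = (x)^2·(x + 1)^3.
Factor degrees with multiplicity: 1 + 1 + 1 + 1 + 1 = 5.

1, 1, 1, 1, 1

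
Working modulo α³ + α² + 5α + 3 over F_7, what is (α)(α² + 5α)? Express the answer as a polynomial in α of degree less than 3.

4α^2 + 2α + 4

Multiply in F_7[α]: (α)·(α² + 5α) = α³ + 5α².
Reduce using α³ ≡ 6α² + 2α + 4 (mod α³ + α² + 5α + 3).
Reduced: 4α² + 2α + 4.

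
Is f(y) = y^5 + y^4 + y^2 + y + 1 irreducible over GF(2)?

Yes

Check for roots in GF(2): f(0) = 1; f(1) = 1.
No roots, so no linear factors.
Monic irreducibles of degree 2 over GF(2): y^2 + y + 1.
None of them divide f (all give nonzero remainder).
No irreducible factor of degree ≤ 2 exists, so f is irreducible over GF(2).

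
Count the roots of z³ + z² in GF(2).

Write g(z) = z³ + z².
Evaluate at each of the 2 elements of GF(2):
g(0) = 0 → root; g(1) = 0 → root.
Roots: {0, 1}.

2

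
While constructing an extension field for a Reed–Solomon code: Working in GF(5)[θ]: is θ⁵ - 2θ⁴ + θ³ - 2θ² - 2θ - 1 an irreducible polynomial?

Write P(θ) = θ⁵ - 2θ⁴ + θ³ - 2θ² - 2θ - 1.
Check for roots in GF(5): P(0) = 4; P(1) = 0 → root; P(2) = 0 → root; P(3) = 3; P(4) = 0 → root.
P(1) = 0, so (θ − 1) divides P(θ); P is reducible.

No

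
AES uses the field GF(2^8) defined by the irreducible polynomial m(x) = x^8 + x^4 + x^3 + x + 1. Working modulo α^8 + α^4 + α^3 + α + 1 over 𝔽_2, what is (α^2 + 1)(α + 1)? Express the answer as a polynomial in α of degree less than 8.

α^3 + α^2 + α + 1

Multiply in 𝔽_2[α]: (α^2 + 1)·(α + 1) = α^3 + α^2 + α + 1.
Reduced: α^3 + α^2 + α + 1.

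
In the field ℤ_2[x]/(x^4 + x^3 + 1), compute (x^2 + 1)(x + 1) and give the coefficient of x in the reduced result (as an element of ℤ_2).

Multiply in ℤ_2[x]: (x^2 + 1)·(x + 1) = x^3 + x^2 + x + 1.
Reduced: x^3 + x^2 + x + 1.

1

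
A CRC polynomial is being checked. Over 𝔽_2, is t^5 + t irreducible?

Write f(t) = t^5 + t.
Check for roots in 𝔽_2: f(0) = 0 → root; f(1) = 0 → root.
f(0) = 0, so (t) divides f(t); f is reducible.

No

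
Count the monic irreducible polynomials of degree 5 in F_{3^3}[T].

2869776

Gauss's count: N_{27}(5) = (1/5) Σ_{d|5} μ(5/d)·27^d.
Divisors of 5: 1, 5; μ(5/d) for each: -1, 1.
Σ = − 27^1 + 27^5 = 14348880.
N = 14348880/5 = 2869776.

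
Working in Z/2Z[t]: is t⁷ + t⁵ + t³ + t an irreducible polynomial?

Write g(t) = t⁷ + t⁵ + t³ + t.
Check for roots in Z/2Z: g(0) = 0 → root; g(1) = 0 → root.
g(0) = 0, so (t) divides g(t); g is reducible.

No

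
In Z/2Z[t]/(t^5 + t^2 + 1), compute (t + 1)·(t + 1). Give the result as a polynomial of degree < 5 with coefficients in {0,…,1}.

Multiply in Z/2Z[t]: (t + 1)·(t + 1) = t^2 + 1.
Reduced: t^2 + 1.

t^2 + 1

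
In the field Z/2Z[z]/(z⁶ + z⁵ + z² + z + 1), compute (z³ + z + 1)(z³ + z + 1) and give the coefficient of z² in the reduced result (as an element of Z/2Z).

0

Multiply in Z/2Z[z]: (z³ + z + 1)·(z³ + z + 1) = z⁶ + z² + 1.
Reduce using z⁶ ≡ z⁵ + z² + z + 1 (mod z⁶ + z⁵ + z² + z + 1).
Reduced: z⁵ + z.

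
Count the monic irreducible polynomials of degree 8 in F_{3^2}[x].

By the necklace-counting formula, N_9(8) = (1/8) Σ_{d|8} μ(8/d)·9^d.
Divisors of 8: 1, 2, 4, 8; μ(8/d) for each: 0, 0, -1, 1.
Σ = − 9^4 + 9^8 = 43040160.
N = 43040160/8 = 5380020.

5380020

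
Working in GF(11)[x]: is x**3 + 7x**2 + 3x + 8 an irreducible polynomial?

Write g(x) = x**3 + 7x**2 + 3x + 8.
Check each element of GF(11) for a root: g(0)=8, g(1)=8, g(2)=6, g(3)=8, g(4)=9, g(5)=4, g(6)=10, g(7)=0, g(8)=2, g(9)=0, g(10)=0.
g(7) = 0, so (x − 7) divides g(x); g is reducible.

No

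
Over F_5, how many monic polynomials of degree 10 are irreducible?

976248

The number of monic irreducibles of degree 10 over GF(5) is (1/10)·Σ_{d∣10} μ(10/d) 5^d.
Divisors of 10: 1, 2, 5, 10; μ(10/d) for each: 1, -1, -1, 1.
Σ = 5^1 − 5^2 − 5^5 + 5^10 = 9762480.
N = 9762480/10 = 976248.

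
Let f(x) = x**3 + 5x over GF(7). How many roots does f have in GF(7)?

3

Evaluate at each of the 7 elements of GF(7):
f(0) = 0 → root; f(1) = 6; f(2) = 4; f(3) = 0 → root; f(4) = 0 → root; f(5) = 3; f(6) = 1.
Roots: {0, 3, 4}.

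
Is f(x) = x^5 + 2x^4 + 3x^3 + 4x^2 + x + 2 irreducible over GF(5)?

Yes

Check for roots in GF(5): f(0) = 2; f(1) = 3; f(2) = 3; f(3) = 2; f(4) = 3.
No roots, so no linear factors.
Degree-2 irreducible divisors: test the 10 monic irreducibles of degree 2 over GF(5).
None of them divide f (all give nonzero remainder).
No irreducible factor of degree ≤ 2 exists, so f is irreducible over GF(5).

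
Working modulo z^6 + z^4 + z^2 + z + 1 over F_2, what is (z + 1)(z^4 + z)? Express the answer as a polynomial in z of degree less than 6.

z^5 + z^4 + z^2 + z

Multiply in F_2[z]: (z + 1)·(z^4 + z) = z^5 + z^4 + z^2 + z.
Reduced: z^5 + z^4 + z^2 + z.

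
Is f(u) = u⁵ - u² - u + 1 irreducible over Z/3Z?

No

Check for roots in Z/3Z: f(0) = 1; f(1) = 0 → root; f(2) = 0 → root.
f(1) = 0, so (u − 1) divides f(u); f is reducible.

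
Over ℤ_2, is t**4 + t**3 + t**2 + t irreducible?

Write P(t) = t**4 + t**3 + t**2 + t.
Check for roots in ℤ_2: P(0) = 0 → root; P(1) = 0 → root.
P(0) = 0, so (t) divides P(t); P is reducible.

No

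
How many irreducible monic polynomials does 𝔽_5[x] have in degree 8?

Gauss's count: N_{5}(8) = (1/8) Σ_{d|8} μ(8/d)·5^d.
Divisors of 8: 1, 2, 4, 8; μ(8/d) for each: 0, 0, -1, 1.
Σ = − 5^4 + 5^8 = 390000.
N = 390000/8 = 48750.

48750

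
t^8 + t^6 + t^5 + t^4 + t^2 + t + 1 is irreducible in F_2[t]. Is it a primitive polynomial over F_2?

No

Write f(t) = t^8 + t^6 + t^5 + t^4 + t^2 + t + 1.
|GF(2^8)^×| = 2^8 − 1 = 255. Prime factorization: 255 = 3·5·17.
f is primitive ⇔ t has order 255 in GF(2)[t]/(f), i.e. t^(255/q) ≠ 1 for each prime q | 255.
t^(85) mod f = 1
t^(51) mod f = t^6 + t^4 + t^3 + t^2 + t.
t^(15) mod f = t^7 + t^6 + t^5 + t^4 + t^3 + t^2 + t.
Since t^(85) = 1, the order of t divides 85 < 255; not primitive.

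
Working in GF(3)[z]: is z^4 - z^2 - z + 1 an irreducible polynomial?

Write f(z) = z^4 - z^2 - z + 1.
Check for roots in GF(3): f(0) = 1; f(1) = 0 → root; f(2) = 2.
f(1) = 0, so (z − 1) divides f(z); f is reducible.

No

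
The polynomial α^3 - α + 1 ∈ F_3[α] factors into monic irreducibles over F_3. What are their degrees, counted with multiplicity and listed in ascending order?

Write h(α) = α^3 - α + 1.
Roots in F_3: h(0) = 1; h(1) = 1; h(2) = 1.
Complete factorization: h(α) = (α^3 - α + 1).
Factor degrees with multiplicity: 3 = 3.

3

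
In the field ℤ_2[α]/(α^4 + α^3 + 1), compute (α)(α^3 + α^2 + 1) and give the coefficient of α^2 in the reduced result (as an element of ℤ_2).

Multiply in ℤ_2[α]: (α)·(α^3 + α^2 + 1) = α^4 + α^3 + α.
Reduce using α^4 ≡ α^3 + 1 (mod α^4 + α^3 + 1).
Reduced: α + 1.

0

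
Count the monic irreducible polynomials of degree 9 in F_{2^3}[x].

By the necklace-counting formula, N_8(9) = (1/9) Σ_{d|9} μ(9/d)·8^d.
Divisors of 9: 1, 3, 9; μ(9/d) for each: 0, -1, 1.
Σ = − 8^3 + 8^9 = 134217216.
N = 134217216/9 = 14913024.

14913024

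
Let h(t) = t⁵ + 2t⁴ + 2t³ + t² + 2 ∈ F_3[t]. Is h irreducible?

Check for roots in F_3: h(0) = 2; h(1) = 2; h(2) = 2.
No roots, so no linear factors.
Monic irreducibles of degree 2 over GF(3): t² + 1, t² + t + 2, t² + 2t + 2.
None of them divide h (all give nonzero remainder).
No irreducible factor of degree ≤ 2 exists, so h is irreducible over GF(3).

Yes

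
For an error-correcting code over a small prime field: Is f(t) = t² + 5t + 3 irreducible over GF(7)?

Yes

Check for roots in GF(7): f(0) = 3; f(1) = 2; f(2) = 3; f(3) = 6; f(4) = 4; f(5) = 4; f(6) = 6.
No roots. A degree-2 polynomial over a field with no linear factor is irreducible.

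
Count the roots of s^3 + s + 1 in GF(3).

Write f(s) = s^3 + s + 1.
Evaluate at each of the 3 elements of GF(3):
f(0) = 1; f(1) = 0 → root; f(2) = 2.
Roots: {1}.

1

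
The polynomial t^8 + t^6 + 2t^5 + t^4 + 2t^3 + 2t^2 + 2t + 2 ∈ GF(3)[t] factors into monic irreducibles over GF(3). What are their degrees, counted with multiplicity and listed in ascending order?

8

Write h(t) = t^8 + t^6 + 2t^5 + t^4 + 2t^3 + 2t^2 + 2t + 2.
Roots in GF(3): h(0) = 2; h(1) = 1; h(2) = 1.
Complete factorization: h(t) = (t^8 + t^6 + 2t^5 + t^4 + 2t^3 + 2t^2 + 2t + 2).
Factor degrees with multiplicity: 8 = 8.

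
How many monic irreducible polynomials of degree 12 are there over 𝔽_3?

44220

By the necklace-counting formula, N_3(12) = (1/12) Σ_{d|12} μ(12/d)·3^d.
Divisors of 12: 1, 2, 3, 4, 6, 12; μ(12/d) for each: 0, 1, 0, -1, -1, 1.
Σ = 3^2 − 3^4 − 3^6 + 3^12 = 530640.
N = 530640/12 = 44220.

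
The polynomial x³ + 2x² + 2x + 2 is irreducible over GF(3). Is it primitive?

No

Write f(x) = x³ + 2x² + 2x + 2.
|GF(3^3)^×| = 3^3 − 1 = 26. Prime factorization: 26 = 2·13.
f is primitive ⇔ x has order 26 in GF(3)[x]/(f), i.e. x^(26/q) ≠ 1 for each prime q | 26.
x^(13) mod f = 1
x^(2) mod f = x².
Since x^(13) = 1, the order of x divides 13 < 26; not primitive.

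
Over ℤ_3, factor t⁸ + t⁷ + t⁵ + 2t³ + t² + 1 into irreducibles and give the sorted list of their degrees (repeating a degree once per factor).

Write h(t) = t⁸ + t⁷ + t⁵ + 2t³ + t² + 1.
Roots in ℤ_3: h(0) = 1; h(1) = 1; h(2) = 2.
Complete factorization: h(t) = (t⁸ + t⁷ + t⁵ + 2t³ + t² + 1).
Factor degrees with multiplicity: 8 = 8.

8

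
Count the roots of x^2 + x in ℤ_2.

2

Write g(x) = x^2 + x.
Evaluate at each of the 2 elements of ℤ_2:
g(0) = 0 → root; g(1) = 0 → root.
Roots: {0, 1}.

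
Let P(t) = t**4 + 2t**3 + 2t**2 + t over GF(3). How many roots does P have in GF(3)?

Evaluate at each of the 3 elements of GF(3):
P(0) = 0 → root; P(1) = 0 → root; P(2) = 0 → root.
Roots: {0, 1, 2}.

3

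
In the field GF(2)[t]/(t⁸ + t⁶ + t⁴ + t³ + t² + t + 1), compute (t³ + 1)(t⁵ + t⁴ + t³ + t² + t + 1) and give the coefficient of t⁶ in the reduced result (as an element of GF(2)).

Multiply in GF(2)[t]: (t³ + 1)·(t⁵ + t⁴ + t³ + t² + t + 1) = t⁸ + t⁷ + t⁶ + t² + t + 1.
Reduce using t⁸ ≡ t⁶ + t⁴ + t³ + t² + t + 1 (mod t⁸ + t⁶ + t⁴ + t³ + t² + t + 1).
Reduced: t⁷ + t⁴ + t³.

0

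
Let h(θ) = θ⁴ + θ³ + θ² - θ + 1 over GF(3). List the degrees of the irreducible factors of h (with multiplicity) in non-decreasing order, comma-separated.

1, 1, 2

Roots in GF(3): h(0) = 1; h(1) = 0 → root; h(2) = 0 → root.
Linear factors from roots: (θ - 1), (θ + 1).
Complete factorization: h(θ) = (θ + 1)·(θ - 1)·(θ² + θ - 1).
Factor degrees with multiplicity: 1 + 1 + 2 = 4.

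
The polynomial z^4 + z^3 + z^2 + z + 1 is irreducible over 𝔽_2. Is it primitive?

Write f(z) = z^4 + z^3 + z^2 + z + 1.
|GF(2^4)^×| = 2^4 − 1 = 15. Prime factorization: 15 = 3·5.
f is primitive ⇔ z has order 15 in GF(2)[z]/(f), i.e. z^(15/q) ≠ 1 for each prime q | 15.
z^(5) mod f = 1
z^(3) mod f = z^3.
Since z^(5) = 1, the order of z divides 5 < 15; not primitive.

No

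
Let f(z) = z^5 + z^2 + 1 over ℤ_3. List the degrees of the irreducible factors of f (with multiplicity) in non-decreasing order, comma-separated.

1, 4

Roots in ℤ_3: f(0) = 1; f(1) = 0 → root; f(2) = 1.
Linear factors from roots: (z - 1).
Complete factorization: f(z) = (z - 1)·(z^4 + z^3 + z^2 - z - 1).
Factor degrees with multiplicity: 1 + 4 = 5.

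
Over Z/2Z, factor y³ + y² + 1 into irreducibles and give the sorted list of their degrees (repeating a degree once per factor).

3

Write h(y) = y³ + y² + 1.
Roots in Z/2Z: h(0) = 1; h(1) = 1.
Complete factorization: h(y) = (y³ + y² + 1).
Factor degrees with multiplicity: 3 = 3.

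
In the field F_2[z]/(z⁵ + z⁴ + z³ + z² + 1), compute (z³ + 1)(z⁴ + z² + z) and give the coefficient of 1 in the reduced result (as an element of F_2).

Multiply in F_2[z]: (z³ + 1)·(z⁴ + z² + z) = z⁷ + z⁵ + z² + z.
Reduce using z⁵ ≡ z⁴ + z³ + z² + 1 (mod z⁵ + z⁴ + z³ + z² + 1).
Reduced: z⁴ + z² + 1.

1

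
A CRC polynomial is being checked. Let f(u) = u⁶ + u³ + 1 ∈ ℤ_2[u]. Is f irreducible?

Yes

Check for roots in ℤ_2: f(0) = 1; f(1) = 1.
No roots, so no linear factors.
Monic irreducibles of degree 2 over GF(2): u² + u + 1.
None of them divide f (all give nonzero remainder).
Monic irreducibles of degree 3 over GF(2): u³ + u + 1, u³ + u² + 1.
None of them divide f (all give nonzero remainder).
No irreducible factor of degree ≤ 3 exists, so f is irreducible over GF(2).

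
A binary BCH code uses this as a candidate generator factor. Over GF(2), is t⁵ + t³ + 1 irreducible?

Write g(t) = t⁵ + t³ + 1.
Check for roots in GF(2): g(0) = 1; g(1) = 1.
No roots, so no linear factors.
Monic irreducibles of degree 2 over GF(2): t² + t + 1.
None of them divide g (all give nonzero remainder).
No irreducible factor of degree ≤ 2 exists, so g is irreducible over GF(2).

Yes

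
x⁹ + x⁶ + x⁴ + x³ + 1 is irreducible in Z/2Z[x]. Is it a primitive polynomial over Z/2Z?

Yes

Write f(x) = x⁹ + x⁶ + x⁴ + x³ + 1.
|GF(2^9)^×| = 2^9 − 1 = 511. Prime factorization: 511 = 7·73.
f is primitive ⇔ x has order 511 in GF(2)[x]/(f), i.e. x^(511/q) ≠ 1 for each prime q | 511.
x^(73) mod f = x⁶ + x³ + x² + 1.
x^(7) mod f = x⁷.
None equal 1, so x has full order 511; f is primitive.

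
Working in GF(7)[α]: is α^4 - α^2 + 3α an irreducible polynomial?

No

Write g(α) = α^4 - α^2 + 3α.
Check for roots in GF(7): g(0) = 0 → root; g(1) = 3; g(2) = 4; g(3) = 4; g(4) = 0 → root; g(5) = 6; g(6) = 4.
g(0) = 0, so (α) divides g(α); g is reducible.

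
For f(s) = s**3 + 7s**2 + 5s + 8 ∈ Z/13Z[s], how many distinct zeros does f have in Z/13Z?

Evaluate at each of the 13 elements of Z/13Z:
f(0) = 8; f(1) = 8; f(2) = 2; f(3) = 9; f(4) = 9; f(5) = 8; f(6) = 12; f(7) = 1; f(8) = 7; f(9) = 10; f(10) = 3; f(11) = 5; f(12) = 9.
No element is a root.

0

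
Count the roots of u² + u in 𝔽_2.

Write P(u) = u² + u.
Evaluate at each of the 2 elements of 𝔽_2:
P(0) = 0 → root; P(1) = 0 → root.
Roots: {0, 1}.

2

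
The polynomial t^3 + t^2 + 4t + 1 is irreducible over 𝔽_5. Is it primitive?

No

Write f(t) = t^3 + t^2 + 4t + 1.
|GF(5^3)^×| = 5^3 − 1 = 124. Prime factorization: 124 = 2^2·31.
f is primitive ⇔ t has order 124 in GF(5)[t]/(f), i.e. t^(124/q) ≠ 1 for each prime q | 124.
t^(62) mod f = 1
t^(4) mod f = 2t^2 + 3t + 1.
Since t^(62) = 1, the order of t divides 62 < 124; not primitive.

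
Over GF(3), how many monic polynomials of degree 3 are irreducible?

Gauss's count: N_{3}(3) = (1/3) Σ_{d|3} μ(3/d)·3^d.
Divisors of 3: 1, 3; μ(3/d) for each: -1, 1.
Σ = − 3^1 + 3^3 = 24.
N = 24/3 = 8.

8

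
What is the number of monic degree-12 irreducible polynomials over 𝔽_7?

1153430600

Gauss's count: N_{7}(12) = (1/12) Σ_{d|12} μ(12/d)·7^d.
Divisors of 12: 1, 2, 3, 4, 6, 12; μ(12/d) for each: 0, 1, 0, -1, -1, 1.
Σ = 7^2 − 7^4 − 7^6 + 7^12 = 13841167200.
N = 13841167200/12 = 1153430600.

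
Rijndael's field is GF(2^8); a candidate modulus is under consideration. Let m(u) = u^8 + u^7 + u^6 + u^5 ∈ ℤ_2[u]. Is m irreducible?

Check for roots in ℤ_2: m(0) = 0 → root; m(1) = 0 → root.
m(0) = 0, so (u) divides m(u); m is reducible.

No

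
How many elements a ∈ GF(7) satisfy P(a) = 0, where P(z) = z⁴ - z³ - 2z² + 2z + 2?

2

Evaluate at each of the 7 elements of GF(7):
P(0) = 2; P(1) = 2; P(2) = 6; P(3) = 2; P(4) = 2; P(5) = 0 → root; P(6) = 0 → root.
Roots: {5, 6}.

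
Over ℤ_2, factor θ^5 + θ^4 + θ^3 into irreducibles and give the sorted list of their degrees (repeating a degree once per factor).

Write f(θ) = θ^5 + θ^4 + θ^3.
Roots in ℤ_2: f(0) = 0 → root; f(1) = 1.
Linear factors from roots: (θ).
Complete factorization: f(θ) = (θ)^3·(θ^2 + θ + 1).
Factor degrees with multiplicity: 1 + 1 + 1 + 2 = 5.

1, 1, 1, 2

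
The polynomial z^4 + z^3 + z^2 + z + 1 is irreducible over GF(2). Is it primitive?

Write f(z) = z^4 + z^3 + z^2 + z + 1.
|GF(2^4)^×| = 2^4 − 1 = 15. Prime factorization: 15 = 3·5.
f is primitive ⇔ z has order 15 in GF(2)[z]/(f), i.e. z^(15/q) ≠ 1 for each prime q | 15.
z^(5) mod f = 1
z^(3) mod f = z^3.
Since z^(5) = 1, the order of z divides 5 < 15; not primitive.

No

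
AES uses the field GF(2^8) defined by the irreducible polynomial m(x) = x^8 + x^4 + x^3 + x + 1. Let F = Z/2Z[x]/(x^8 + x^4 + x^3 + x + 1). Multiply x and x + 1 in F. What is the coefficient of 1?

0

Multiply in Z/2Z[x]: (x)·(x + 1) = x^2 + x.
Reduced: x^2 + x.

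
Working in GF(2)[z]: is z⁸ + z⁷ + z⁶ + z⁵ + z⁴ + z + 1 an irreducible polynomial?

Yes

Write m(z) = z⁸ + z⁷ + z⁶ + z⁵ + z⁴ + z + 1.
Check for roots in GF(2): m(0) = 1; m(1) = 1.
No roots, so no linear factors.
Monic irreducibles of degree 2 over GF(2): z² + z + 1.
None of them divide m (all give nonzero remainder).
Monic irreducibles of degree 3 over GF(2): z³ + z + 1, z³ + z² + 1.
None of them divide m (all give nonzero remainder).
Monic irreducibles of degree 4 over GF(2): z⁴ + z + 1, z⁴ + z³ + 1, z⁴ + z³ + z² + z + 1.
None of them divide m (all give nonzero remainder).
No irreducible factor of degree ≤ 4 exists, so m is irreducible over GF(2).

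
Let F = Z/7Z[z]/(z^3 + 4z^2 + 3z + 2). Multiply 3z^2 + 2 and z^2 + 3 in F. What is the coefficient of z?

Multiply in Z/7Z[z]: (3z^2 + 2)·(z^2 + 3) = 3z^4 + 4z^2 + 6.
Reduce using z^3 ≡ 3z^2 + 4z + 5 (mod z^3 + 4z^2 + 3z + 2).
Reduced: z^2 + 2z + 2.

2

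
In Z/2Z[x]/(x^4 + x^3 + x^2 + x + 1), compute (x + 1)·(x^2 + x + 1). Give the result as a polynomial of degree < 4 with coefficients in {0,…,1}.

x^3 + 1

Multiply in Z/2Z[x]: (x + 1)·(x^2 + x + 1) = x^3 + 1.
Reduced: x^3 + 1.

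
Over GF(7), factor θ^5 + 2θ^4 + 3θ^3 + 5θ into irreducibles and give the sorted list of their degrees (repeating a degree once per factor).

1, 1, 1, 2

Write g(θ) = θ^5 + 2θ^4 + 3θ^3 + 5θ.
Linear factors from roots: (θ), (θ + 5), (θ + 1).
Complete factorization: g(θ) = (θ)·(θ + 1)·(θ + 5)·(θ^2 + 3θ + 1).
Factor degrees with multiplicity: 1 + 1 + 1 + 2 = 5.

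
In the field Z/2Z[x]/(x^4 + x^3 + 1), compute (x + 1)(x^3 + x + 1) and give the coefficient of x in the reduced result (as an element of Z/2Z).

0

Multiply in Z/2Z[x]: (x + 1)·(x^3 + x + 1) = x^4 + x^3 + x^2 + 1.
Reduce using x^4 ≡ x^3 + 1 (mod x^4 + x^3 + 1).
Reduced: x^2.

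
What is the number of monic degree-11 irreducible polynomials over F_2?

186

Gauss's count: N_{2}(11) = (1/11) Σ_{d|11} μ(11/d)·2^d.
Divisors of 11: 1, 11; μ(11/d) for each: -1, 1.
Σ = − 2^1 + 2^11 = 2046.
N = 2046/11 = 186.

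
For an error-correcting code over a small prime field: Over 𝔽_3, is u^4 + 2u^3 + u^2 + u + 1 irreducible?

Write P(u) = u^4 + 2u^3 + u^2 + u + 1.
Check for roots in 𝔽_3: P(0) = 1; P(1) = 0 → root; P(2) = 0 → root.
P(1) = 0, so (u − 1) divides P(u); P is reducible.

No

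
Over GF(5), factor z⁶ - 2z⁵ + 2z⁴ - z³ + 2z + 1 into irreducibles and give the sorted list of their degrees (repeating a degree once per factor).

1, 1, 1, 1, 2

Write g(z) = z⁶ - 2z⁵ + 2z⁴ - z³ + 2z + 1.
Roots in GF(5): g(0) = 1; g(1) = 3; g(2) = 4; g(3) = 0 → root; g(4) = 0 → root.
Linear factors from roots: (z + 2), (z + 1).
Complete factorization: g(z) = (z + 2)·(z + 1)^3·(z² - 2z - 2).
Factor degrees with multiplicity: 1 + 1 + 1 + 1 + 2 = 6.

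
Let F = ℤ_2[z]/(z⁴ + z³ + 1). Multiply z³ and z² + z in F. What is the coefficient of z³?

0

Multiply in ℤ_2[z]: (z³)·(z² + z) = z⁵ + z⁴.
Reduce using z⁴ ≡ z³ + 1 (mod z⁴ + z³ + 1).
Reduced: z.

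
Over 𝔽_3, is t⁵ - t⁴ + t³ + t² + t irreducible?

Write P(t) = t⁵ - t⁴ + t³ + t² + t.
Check for roots in 𝔽_3: P(0) = 0 → root; P(1) = 0 → root; P(2) = 0 → root.
P(0) = 0, so (t) divides P(t); P is reducible.

No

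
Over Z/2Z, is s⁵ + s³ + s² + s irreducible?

No

Write P(s) = s⁵ + s³ + s² + s.
Check for roots in Z/2Z: P(0) = 0 → root; P(1) = 0 → root.
P(0) = 0, so (s) divides P(s); P is reducible.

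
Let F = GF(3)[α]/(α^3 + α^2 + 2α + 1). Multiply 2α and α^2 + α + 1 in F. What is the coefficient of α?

Multiply in GF(3)[α]: (2α)·(α^2 + α + 1) = 2α^3 + 2α^2 + 2α.
Reduce using α^3 ≡ 2α^2 + α + 2 (mod α^3 + α^2 + 2α + 1).
Reduced: α + 1.

1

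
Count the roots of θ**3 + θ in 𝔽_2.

2

Write h(θ) = θ**3 + θ.
Evaluate at each of the 2 elements of 𝔽_2:
h(0) = 0 → root; h(1) = 0 → root.
Roots: {0, 1}.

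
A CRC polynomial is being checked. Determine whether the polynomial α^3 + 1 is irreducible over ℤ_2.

Write f(α) = α^3 + 1.
Check for roots in ℤ_2: f(0) = 1; f(1) = 0 → root.
f(1) = 0, so (α − 1) divides f(α); f is reducible.

No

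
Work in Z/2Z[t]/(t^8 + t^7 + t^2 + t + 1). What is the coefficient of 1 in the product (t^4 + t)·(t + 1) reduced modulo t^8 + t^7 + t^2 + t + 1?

Multiply in Z/2Z[t]: (t^4 + t)·(t + 1) = t^5 + t^4 + t^2 + t.
Reduced: t^5 + t^4 + t^2 + t.

0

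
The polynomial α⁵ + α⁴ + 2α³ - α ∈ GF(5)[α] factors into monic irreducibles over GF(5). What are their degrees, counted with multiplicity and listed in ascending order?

Write g(α) = α⁵ + α⁴ + 2α³ - α.
Roots in GF(5): g(0) = 0 → root; g(1) = 3; g(2) = 2; g(3) = 0 → root; g(4) = 4.
Linear factors from roots: (α), (α + 2).
Complete factorization: g(α) = (α)·(α + 2)·(α³ - α² - α + 2).
Factor degrees with multiplicity: 1 + 1 + 3 = 5.

1, 1, 3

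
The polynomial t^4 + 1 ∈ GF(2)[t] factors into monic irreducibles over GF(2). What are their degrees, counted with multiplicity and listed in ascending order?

1, 1, 1, 1

Write g(t) = t^4 + 1.
Roots in GF(2): g(0) = 1; g(1) = 0 → root.
Linear factors from roots: (t + 1).
Complete factorization: g(t) = (t + 1)^4.
Factor degrees with multiplicity: 1 + 1 + 1 + 1 = 4.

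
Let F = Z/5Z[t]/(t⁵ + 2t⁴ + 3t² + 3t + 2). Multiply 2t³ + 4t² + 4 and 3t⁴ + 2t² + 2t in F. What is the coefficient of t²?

Multiply in Z/5Z[t]: (2t³ + 4t² + 4)·(3t⁴ + 2t² + 2t) = t⁷ + 2t⁶ + 4t⁵ + 4t⁴ + 3t³ + 3t² + 3t.
Reduce using t⁵ ≡ 3t⁴ + 2t² + 2t + 3 (mod t⁵ + 2t⁴ + 3t² + 3t + 2).
Reduced: 3t⁴ + 4t² + t + 2.

4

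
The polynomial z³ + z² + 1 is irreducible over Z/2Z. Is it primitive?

Yes

Write f(z) = z³ + z² + 1.
|GF(2^3)^×| = 2^3 − 1 = 7. Prime factorization: 7 = 7.
f is primitive ⇔ z has order 7 in GF(2)[z]/(f), i.e. z^(7/q) ≠ 1 for each prime q | 7.
z^(1) mod f = z.
None equal 1, so z has full order 7; f is primitive.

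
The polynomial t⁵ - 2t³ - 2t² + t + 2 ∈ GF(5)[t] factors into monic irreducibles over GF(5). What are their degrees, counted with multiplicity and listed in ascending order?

1, 1, 3

Write f(t) = t⁵ - 2t³ - 2t² + t + 2.
Roots in GF(5): f(0) = 2; f(1) = 0 → root; f(2) = 2; f(3) = 1; f(4) = 0 → root.
Linear factors from roots: (t - 1), (t + 1).
Complete factorization: f(t) = (t + 1)·(t - 1)·(t³ - t - 2).
Factor degrees with multiplicity: 1 + 1 + 3 = 5.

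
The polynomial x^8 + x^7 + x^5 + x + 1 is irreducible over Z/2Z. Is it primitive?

No

Write f(x) = x^8 + x^7 + x^5 + x + 1.
|GF(2^8)^×| = 2^8 − 1 = 255. Prime factorization: 255 = 3·5·17.
f is primitive ⇔ x has order 255 in GF(2)[x]/(f), i.e. x^(255/q) ≠ 1 for each prime q | 255.
x^(85) mod f = 1
x^(51) mod f = x^6 + x^4 + x^3 + x.
x^(15) mod f = x^5 + x^4 + x^3.
Since x^(85) = 1, the order of x divides 85 < 255; not primitive.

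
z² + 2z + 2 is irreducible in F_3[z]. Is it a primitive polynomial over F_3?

Yes

Write f(z) = z² + 2z + 2.
|GF(3^2)^×| = 3^2 − 1 = 8. Prime factorization: 8 = 2^3.
f is primitive ⇔ z has order 8 in GF(3)[z]/(f), i.e. z^(8/q) ≠ 1 for each prime q | 8.
z^(4) mod f = 2.
None equal 1, so z has full order 8; f is primitive.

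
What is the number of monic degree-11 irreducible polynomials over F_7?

By the necklace-counting formula, N_7(11) = (1/11) Σ_{d|11} μ(11/d)·7^d.
Divisors of 11: 1, 11; μ(11/d) for each: -1, 1.
Σ = − 7^1 + 7^11 = 1977326736.
N = 1977326736/11 = 179756976.

179756976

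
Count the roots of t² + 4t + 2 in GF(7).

2

Write h(t) = t² + 4t + 2.
Evaluate at each of the 7 elements of GF(7):
h(0) = 2; h(1) = 0 → root; h(2) = 0 → root; h(3) = 2; h(4) = 6; h(5) = 5; h(6) = 6.
Roots: {1, 2}.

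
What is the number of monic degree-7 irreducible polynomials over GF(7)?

117648

Gauss's count: N_{7}(7) = (1/7) Σ_{d|7} μ(7/d)·7^d.
Divisors of 7: 1, 7; μ(7/d) for each: -1, 1.
Σ = − 7^1 + 7^7 = 823536.
N = 823536/7 = 117648.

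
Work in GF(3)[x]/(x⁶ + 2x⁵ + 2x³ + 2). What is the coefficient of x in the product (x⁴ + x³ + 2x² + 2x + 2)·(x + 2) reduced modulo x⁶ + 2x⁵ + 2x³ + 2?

0

Multiply in GF(3)[x]: (x⁴ + x³ + 2x² + 2x + 2)·(x + 2) = x⁵ + x³ + 1.
Reduced: x⁵ + x³ + 1.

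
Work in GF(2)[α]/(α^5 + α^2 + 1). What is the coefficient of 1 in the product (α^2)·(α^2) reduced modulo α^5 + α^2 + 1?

Multiply in GF(2)[α]: (α^2)·(α^2) = α^4.
Reduced: α^4.

0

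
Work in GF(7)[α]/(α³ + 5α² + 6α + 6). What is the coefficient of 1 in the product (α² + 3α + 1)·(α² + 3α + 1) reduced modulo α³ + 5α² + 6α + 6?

2

Multiply in GF(7)[α]: (α² + 3α + 1)·(α² + 3α + 1) = α⁴ + 6α³ + 4α² + 6α + 1.
Reduce using α³ ≡ 2α² + α + 1 (mod α³ + 5α² + 6α + 6).
Reduced: α + 2.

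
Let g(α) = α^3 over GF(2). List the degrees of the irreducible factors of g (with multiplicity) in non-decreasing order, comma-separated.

Roots in GF(2): g(0) = 0 → root; g(1) = 1.
Linear factors from roots: (α).
Complete factorization: g(α) = (α)^3.
Factor degrees with multiplicity: 1 + 1 + 1 = 3.

1, 1, 1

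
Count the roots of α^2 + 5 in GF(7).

Write h(α) = α^2 + 5.
Evaluate at each of the 7 elements of GF(7):
h(0) = 5; h(1) = 6; h(2) = 2; h(3) = 0 → root; h(4) = 0 → root; h(5) = 2; h(6) = 6.
Roots: {3, 4}.

2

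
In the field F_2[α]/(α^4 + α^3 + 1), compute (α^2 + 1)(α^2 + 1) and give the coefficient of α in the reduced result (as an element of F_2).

Multiply in F_2[α]: (α^2 + 1)·(α^2 + 1) = α^4 + 1.
Reduce using α^4 ≡ α^3 + 1 (mod α^4 + α^3 + 1).
Reduced: α^3.

0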